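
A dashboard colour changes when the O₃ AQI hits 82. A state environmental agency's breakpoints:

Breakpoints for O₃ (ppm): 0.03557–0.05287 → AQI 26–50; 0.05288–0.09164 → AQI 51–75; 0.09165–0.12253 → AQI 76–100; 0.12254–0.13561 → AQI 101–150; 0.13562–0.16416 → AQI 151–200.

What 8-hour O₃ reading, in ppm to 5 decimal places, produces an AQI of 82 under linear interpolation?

AQI 82 lies in the 76–100 band, which corresponds to 0.09165–0.12253 ppm.
C = 0.09165 + (82−76)×(0.12253−0.09165)/(100−76) = 0.09165 + 6×0.03088/24 ≈ 0.0993700 ppm → 0.09937 ppm to 5 dp.

0.09937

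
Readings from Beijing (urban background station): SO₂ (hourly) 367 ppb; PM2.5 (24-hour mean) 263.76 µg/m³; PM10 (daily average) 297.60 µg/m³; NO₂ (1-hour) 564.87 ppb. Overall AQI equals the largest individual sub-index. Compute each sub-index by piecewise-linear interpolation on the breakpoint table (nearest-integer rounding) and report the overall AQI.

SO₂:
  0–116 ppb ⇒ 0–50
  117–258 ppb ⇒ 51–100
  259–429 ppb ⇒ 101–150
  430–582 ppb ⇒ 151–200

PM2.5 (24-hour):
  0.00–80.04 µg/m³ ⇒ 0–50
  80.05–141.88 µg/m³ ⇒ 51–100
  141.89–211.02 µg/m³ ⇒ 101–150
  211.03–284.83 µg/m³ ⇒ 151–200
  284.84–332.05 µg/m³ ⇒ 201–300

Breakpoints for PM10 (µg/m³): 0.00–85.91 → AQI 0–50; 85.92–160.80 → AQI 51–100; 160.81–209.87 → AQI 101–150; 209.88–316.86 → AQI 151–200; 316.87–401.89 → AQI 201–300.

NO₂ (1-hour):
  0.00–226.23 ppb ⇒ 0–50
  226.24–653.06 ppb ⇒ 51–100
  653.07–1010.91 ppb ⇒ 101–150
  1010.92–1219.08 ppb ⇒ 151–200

191

SO₂ 367: bracket 259–429 → index 101–150; slope 49/170, offset 108.
AQI = 101 + 49/170·108 ≈ 132.13 ⇒ 132.
PM2.5 263.76: bracket 211.03–284.83 → index 151–200; slope 49/73.80, offset 52.73.
AQI = 151 + 49/73.80·52.73 ≈ 186.01 ⇒ 186.
PM10 297.60: bracket 209.88–316.86 → index 151–200; slope 49/106.98, offset 87.72.
AQI = 151 + 49/106.98·87.72 ≈ 191.18 ⇒ 191.
NO₂: 564.87 lies in 226.24–653.06, so I_lo=51, I_hi=100, C_lo=226.24, C_hi=653.06.
(100−51)/(653.06−226.24) × (564.87−226.24) + 51 = 49/426.82 × 338.63 + 51 ≈ 89.88 → 90.
Sub-indices: SO₂→132, PM2.5→186, PM10→191, NO₂→90. Overall AQI = max = 191; dominant pollutant is PM10.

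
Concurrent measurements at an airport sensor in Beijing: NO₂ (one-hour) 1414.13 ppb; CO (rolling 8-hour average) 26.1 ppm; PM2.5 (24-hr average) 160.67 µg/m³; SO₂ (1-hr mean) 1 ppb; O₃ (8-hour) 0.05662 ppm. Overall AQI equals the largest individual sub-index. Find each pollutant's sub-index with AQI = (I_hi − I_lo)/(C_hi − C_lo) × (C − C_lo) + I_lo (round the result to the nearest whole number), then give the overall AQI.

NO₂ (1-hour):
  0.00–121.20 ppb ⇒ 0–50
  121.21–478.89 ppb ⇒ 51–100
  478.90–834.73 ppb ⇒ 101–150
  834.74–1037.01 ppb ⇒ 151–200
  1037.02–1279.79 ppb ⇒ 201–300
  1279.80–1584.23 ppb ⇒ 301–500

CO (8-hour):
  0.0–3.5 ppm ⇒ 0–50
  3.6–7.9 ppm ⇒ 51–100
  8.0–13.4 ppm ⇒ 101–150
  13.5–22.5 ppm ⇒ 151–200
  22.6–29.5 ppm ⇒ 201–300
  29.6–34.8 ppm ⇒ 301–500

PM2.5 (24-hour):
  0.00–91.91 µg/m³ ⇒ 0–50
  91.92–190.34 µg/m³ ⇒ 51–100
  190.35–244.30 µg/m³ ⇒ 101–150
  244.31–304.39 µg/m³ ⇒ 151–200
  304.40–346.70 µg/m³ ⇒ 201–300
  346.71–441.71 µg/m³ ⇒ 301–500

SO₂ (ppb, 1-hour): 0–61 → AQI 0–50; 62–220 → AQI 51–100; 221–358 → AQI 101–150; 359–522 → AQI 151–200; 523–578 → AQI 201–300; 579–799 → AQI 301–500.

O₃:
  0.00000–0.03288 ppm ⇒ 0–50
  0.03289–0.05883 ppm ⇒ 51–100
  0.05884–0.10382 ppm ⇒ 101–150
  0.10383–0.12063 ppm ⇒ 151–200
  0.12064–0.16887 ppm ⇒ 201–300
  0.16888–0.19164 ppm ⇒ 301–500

NO₂ 1414.13: bracket 1279.80–1584.23 → index 301–500; slope 199/304.43, offset 134.33.
AQI = 301 + 199/304.43·134.33 ≈ 388.81 ⇒ 389.
CO: 26.1 ∈ [22.6, 29.5] ↔ index [201, 300].
201 + (26.1−22.6)·(300−201)/(29.5−22.6) = 201 + 3.5·99/6.9 ≈ 251.22, so AQI = 251.
PM2.5: 160.67 lies in 91.92–190.34, so I_lo=51, I_hi=100, C_lo=91.92, C_hi=190.34.
(100−51)/(190.34−91.92) × (160.67−91.92) + 51 = 49/98.42 × 68.75 + 51 ≈ 85.23 → 85.
SO₂: 1 lies in 0–61, so I_lo=0, I_hi=50, C_lo=0, C_hi=61.
(50−0)/(61−0) × (1−0) + 0 = 50/61 × 1 + 0 ≈ 0.82 → 1.
O₃: 0.05662 ∈ [0.03289, 0.05883] ↔ index [51, 100].
51 + (0.05662−0.03289)·(100−51)/(0.05883−0.03289) = 51 + 0.02373·49/0.02594 ≈ 95.83, so AQI = 96.
Sub-indices: NO₂→389, CO→251, PM2.5→85, SO₂→1, O₃→96. Overall AQI = max = 389; dominant pollutant is NO₂.
AQI 389: Hazardous.

389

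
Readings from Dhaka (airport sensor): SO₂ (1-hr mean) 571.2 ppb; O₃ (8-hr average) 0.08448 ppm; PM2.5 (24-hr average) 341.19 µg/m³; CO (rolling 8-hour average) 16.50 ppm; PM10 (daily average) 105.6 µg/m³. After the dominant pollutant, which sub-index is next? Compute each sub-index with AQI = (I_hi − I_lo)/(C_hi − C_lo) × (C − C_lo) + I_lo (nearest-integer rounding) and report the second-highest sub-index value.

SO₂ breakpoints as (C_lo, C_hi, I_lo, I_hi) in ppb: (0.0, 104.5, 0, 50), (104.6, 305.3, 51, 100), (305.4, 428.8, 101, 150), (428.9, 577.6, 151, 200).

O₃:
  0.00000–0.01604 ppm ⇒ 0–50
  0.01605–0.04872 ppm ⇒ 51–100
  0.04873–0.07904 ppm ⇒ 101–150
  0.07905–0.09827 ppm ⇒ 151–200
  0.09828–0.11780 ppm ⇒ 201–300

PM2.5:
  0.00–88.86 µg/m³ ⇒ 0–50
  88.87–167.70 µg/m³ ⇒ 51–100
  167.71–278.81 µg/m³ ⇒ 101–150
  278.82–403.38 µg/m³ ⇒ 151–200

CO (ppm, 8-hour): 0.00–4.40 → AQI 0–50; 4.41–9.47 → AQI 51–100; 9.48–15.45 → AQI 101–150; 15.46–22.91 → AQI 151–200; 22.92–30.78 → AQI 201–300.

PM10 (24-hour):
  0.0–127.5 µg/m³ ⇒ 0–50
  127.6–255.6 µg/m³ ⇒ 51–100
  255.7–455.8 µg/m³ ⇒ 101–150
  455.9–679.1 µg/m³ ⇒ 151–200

176

SO₂: 571.2 ∈ [428.9, 577.6] ↔ index [151, 200].
151 + (571.2−428.9)·(200−151)/(577.6−428.9) = 151 + 142.3·49/148.7 ≈ 197.89, so AQI = 198.
O₃: 0.08448 lies in 0.07905–0.09827, so I_lo=151, I_hi=200, C_lo=0.07905, C_hi=0.09827.
(200−151)/(0.09827−0.07905) × (0.08448−0.07905) + 151 = 49/0.01922 × 0.00543 + 151 ≈ 164.84 → 165.
PM2.5: 341.19 lies in 278.82–403.38, so I_lo=151, I_hi=200, C_lo=278.82, C_hi=403.38.
(200−151)/(403.38−278.82) × (341.19−278.82) + 151 = 49/124.56 × 62.37 + 151 ≈ 175.54 → 176.
CO: 16.50 lies in 15.46–22.91, so I_lo=151, I_hi=200, C_lo=15.46, C_hi=22.91.
(200−151)/(22.91−15.46) × (16.50−15.46) + 151 = 49/7.45 × 1.04 + 151 ≈ 157.84 → 158.
PM10: 105.6 lies in 0.0–127.5, so I_lo=0, I_hi=50, C_lo=0.0, C_hi=127.5.
(50−0)/(127.5−0.0) × (105.6−0.0) + 0 = 50/127.5 × 105.6 + 0 ≈ 41.41 → 41.
Sub-indices: SO₂→198, O₃→165, PM2.5→176, CO→158, PM10→41. Ranked high→low: 198, 176, 165, 158, 41. Second-highest sub-index = 176.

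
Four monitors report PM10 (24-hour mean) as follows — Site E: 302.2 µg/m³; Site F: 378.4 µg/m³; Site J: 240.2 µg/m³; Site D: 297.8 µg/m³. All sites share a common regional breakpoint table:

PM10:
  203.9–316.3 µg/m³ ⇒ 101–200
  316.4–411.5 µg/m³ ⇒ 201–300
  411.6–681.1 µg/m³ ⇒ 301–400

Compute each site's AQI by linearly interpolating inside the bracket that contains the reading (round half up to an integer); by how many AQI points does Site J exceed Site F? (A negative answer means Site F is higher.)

-133

Site E: 302.2 lies in 203.9–316.3, so I_lo=101, I_hi=200, C_lo=203.9, C_hi=316.3.
(200−101)/(316.3−203.9) × (302.2−203.9) + 101 = 99/112.4 × 98.3 + 101 ≈ 187.58 → 188.
Site F 378.4: bracket 316.4–411.5 → index 201–300; slope 99/95.1, offset 62.0.
AQI = 201 + 99/95.1·62.0 ≈ 265.54 ⇒ 266.
Site J: 240.2 lies in 203.9–316.3, so I_lo=101, I_hi=200, C_lo=203.9, C_hi=316.3.
(200−101)/(316.3−203.9) × (240.2−203.9) + 101 = 99/112.4 × 36.3 + 101 ≈ 132.97 → 133.
Site D: 297.8 ∈ [203.9, 316.3] ↔ index [101, 200].
101 + (297.8−203.9)·(200−101)/(316.3−203.9) = 101 + 93.9·99/112.4 ≈ 183.71, so AQI = 184.
AQIs: Site E=188, Site F=266, Site J=133, Site D=184. Site J (133) − Site F (266) = -133.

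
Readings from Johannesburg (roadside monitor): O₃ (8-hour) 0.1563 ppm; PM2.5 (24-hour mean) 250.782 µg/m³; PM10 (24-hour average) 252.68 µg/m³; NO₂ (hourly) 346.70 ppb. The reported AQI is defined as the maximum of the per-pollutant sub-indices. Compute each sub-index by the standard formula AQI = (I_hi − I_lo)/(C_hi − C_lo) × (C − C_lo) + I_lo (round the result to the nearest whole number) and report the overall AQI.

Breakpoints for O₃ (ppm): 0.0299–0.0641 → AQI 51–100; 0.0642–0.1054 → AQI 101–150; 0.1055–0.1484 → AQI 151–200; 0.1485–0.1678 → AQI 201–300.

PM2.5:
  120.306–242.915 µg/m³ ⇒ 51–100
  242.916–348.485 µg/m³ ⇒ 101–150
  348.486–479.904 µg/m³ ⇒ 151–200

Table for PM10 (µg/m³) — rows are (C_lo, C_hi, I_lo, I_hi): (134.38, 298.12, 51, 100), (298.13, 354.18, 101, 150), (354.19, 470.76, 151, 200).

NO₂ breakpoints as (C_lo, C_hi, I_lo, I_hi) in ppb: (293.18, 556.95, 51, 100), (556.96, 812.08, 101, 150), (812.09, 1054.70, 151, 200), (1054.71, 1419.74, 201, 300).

241

O₃ 0.1563: bracket 0.1485–0.1678 → index 201–300; slope 99/0.0193, offset 0.0078.
AQI = 201 + 99/0.0193·0.0078 ≈ 241.01 ⇒ 241.
PM2.5: 250.782 ∈ [242.916, 348.485] ↔ index [101, 150].
101 + (250.782−242.916)·(150−101)/(348.485−242.916) = 101 + 7.866·49/105.569 ≈ 104.65, so AQI = 105.
PM10: row 134.38–298.12 (AQI 51–100). (100−51)·(252.68−134.38)/(298.12−134.38) + 51 = 49·118.30/163.74 + 51 ≈ 86.40 → 86.
NO₂ 346.70: bracket 293.18–556.95 → index 51–100; slope 49/263.77, offset 53.52.
AQI = 51 + 49/263.77·53.52 ≈ 60.94 ⇒ 61.
Sub-indices: O₃→241, PM2.5→105, PM10→86, NO₂→61. Overall AQI = max = 241; dominant pollutant is O₃.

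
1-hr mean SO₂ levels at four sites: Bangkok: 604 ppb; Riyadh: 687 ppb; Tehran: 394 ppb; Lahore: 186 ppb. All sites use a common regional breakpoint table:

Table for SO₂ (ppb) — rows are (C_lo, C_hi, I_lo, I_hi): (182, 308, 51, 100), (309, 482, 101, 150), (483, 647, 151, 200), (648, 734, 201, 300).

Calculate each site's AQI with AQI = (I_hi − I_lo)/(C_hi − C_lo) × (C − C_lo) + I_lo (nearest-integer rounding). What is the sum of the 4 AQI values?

Bangkok: 604 lies in 483–647, so I_lo=151, I_hi=200, C_lo=483, C_hi=647.
(200−151)/(647−483) × (604−483) + 151 = 49/164 × 121 + 151 ≈ 187.15 → 187.
Riyadh: 687 ∈ [648, 734] ↔ index [201, 300].
201 + (687−648)·(300−201)/(734−648) = 201 + 39·99/86 ≈ 245.90, so AQI = 246.
Tehran: 394 ∈ [309, 482] ↔ index [101, 150].
101 + (394−309)·(150−101)/(482−309) = 101 + 85·49/173 ≈ 125.08, so AQI = 125.
Lahore: 186 ∈ [182, 308] ↔ index [51, 100].
51 + (186−182)·(100−51)/(308−182) = 51 + 4·49/126 ≈ 52.56, so AQI = 53.
AQIs: Bangkok=187, Riyadh=246, Tehran=125, Lahore=53. Sum = 187 + 246 + 125 + 53 = 611.

611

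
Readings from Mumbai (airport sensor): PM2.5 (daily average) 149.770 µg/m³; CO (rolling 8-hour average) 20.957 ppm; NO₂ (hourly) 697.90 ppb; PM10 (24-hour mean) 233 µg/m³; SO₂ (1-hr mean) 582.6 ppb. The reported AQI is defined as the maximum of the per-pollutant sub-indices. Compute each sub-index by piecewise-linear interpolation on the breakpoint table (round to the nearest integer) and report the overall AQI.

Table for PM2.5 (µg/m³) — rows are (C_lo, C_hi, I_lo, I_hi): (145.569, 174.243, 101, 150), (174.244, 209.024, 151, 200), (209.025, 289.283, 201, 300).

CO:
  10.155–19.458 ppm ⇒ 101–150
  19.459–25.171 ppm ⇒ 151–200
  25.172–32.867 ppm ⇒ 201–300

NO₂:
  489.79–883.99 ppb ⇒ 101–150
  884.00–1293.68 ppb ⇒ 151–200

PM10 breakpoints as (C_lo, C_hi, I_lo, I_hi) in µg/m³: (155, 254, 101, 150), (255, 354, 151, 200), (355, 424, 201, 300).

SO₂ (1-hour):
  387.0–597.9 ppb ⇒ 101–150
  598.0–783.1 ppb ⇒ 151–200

164

PM2.5: 149.770 lies in 145.569–174.243, so I_lo=101, I_hi=150, C_lo=145.569, C_hi=174.243.
(150−101)/(174.243−145.569) × (149.770−145.569) + 101 = 49/28.674 × 4.201 + 101 ≈ 108.18 → 108.
CO: row 19.459–25.171 (AQI 151–200). (200−151)·(20.957−19.459)/(25.171−19.459) + 151 = 49·1.498/5.712 + 151 ≈ 163.85 → 164.
NO₂ 697.90: bracket 489.79–883.99 → index 101–150; slope 49/394.20, offset 208.11.
AQI = 101 + 49/394.20·208.11 ≈ 126.87 ⇒ 127.
PM10: 233 ∈ [155, 254] ↔ index [101, 150].
101 + (233−155)·(150−101)/(254−155) = 101 + 78·49/99 ≈ 139.61, so AQI = 140.
SO₂: 582.6 ∈ [387.0, 597.9] ↔ index [101, 150].
101 + (582.6−387.0)·(150−101)/(597.9−387.0) = 101 + 195.6·49/210.9 ≈ 146.45, so AQI = 146.
Sub-indices: PM2.5→108, CO→164, NO₂→127, PM10→140, SO₂→146. Overall AQI = max = 164; dominant pollutant is CO.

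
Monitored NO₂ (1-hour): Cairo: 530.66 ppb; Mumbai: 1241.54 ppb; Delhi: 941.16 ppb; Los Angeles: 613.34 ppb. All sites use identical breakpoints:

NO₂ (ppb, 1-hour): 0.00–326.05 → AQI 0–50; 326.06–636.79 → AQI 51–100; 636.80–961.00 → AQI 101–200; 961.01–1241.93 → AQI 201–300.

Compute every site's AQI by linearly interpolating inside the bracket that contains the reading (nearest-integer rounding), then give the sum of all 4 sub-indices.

Cairo: row 326.06–636.79 (AQI 51–100). (100−51)·(530.66−326.06)/(636.79−326.06) + 51 = 49·204.60/310.73 + 51 ≈ 83.26 → 83.
Mumbai: 1241.54 lies in 961.01–1241.93, so I_lo=201, I_hi=300, C_lo=961.01, C_hi=1241.93.
(300−201)/(1241.93−961.01) × (1241.54−961.01) + 201 = 99/280.92 × 280.53 + 201 ≈ 299.86 → 300.
Delhi 941.16: bracket 636.80–961.00 → index 101–200; slope 99/324.20, offset 304.36.
AQI = 101 + 99/324.20·304.36 ≈ 193.94 ⇒ 194.
Los Angeles: row 326.06–636.79 (AQI 51–100). (100−51)·(613.34−326.06)/(636.79−326.06) + 51 = 49·287.28/310.73 + 51 ≈ 96.30 → 96.
AQIs: Cairo=83, Mumbai=300, Delhi=194, Los Angeles=96. Sum = 83 + 300 + 194 + 96 = 673.

673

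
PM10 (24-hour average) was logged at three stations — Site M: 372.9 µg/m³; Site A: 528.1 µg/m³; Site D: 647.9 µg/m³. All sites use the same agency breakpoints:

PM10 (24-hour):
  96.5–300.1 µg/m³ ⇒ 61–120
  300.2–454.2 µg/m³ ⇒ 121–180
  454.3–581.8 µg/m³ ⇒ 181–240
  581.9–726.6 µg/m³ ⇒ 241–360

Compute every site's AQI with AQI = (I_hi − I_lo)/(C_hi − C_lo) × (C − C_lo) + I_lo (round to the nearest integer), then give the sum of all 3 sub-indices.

659

Site M: 372.9 lies in 300.2–454.2, so I_lo=121, I_hi=180, C_lo=300.2, C_hi=454.2.
(180−121)/(454.2−300.2) × (372.9−300.2) + 121 = 59/154.0 × 72.7 + 121 ≈ 148.85 → 149.
Site A 528.1: bracket 454.3–581.8 → index 181–240; slope 59/127.5, offset 73.8.
AQI = 181 + 59/127.5·73.8 ≈ 215.15 ⇒ 215.
Site D: row 581.9–726.6 (AQI 241–360). (360−241)·(647.9−581.9)/(726.6−581.9) + 241 = 119·66.0/144.7 + 241 ≈ 295.28 → 295.
AQIs: Site M=149, Site A=215, Site D=295. Sum = 149 + 215 + 295 = 659.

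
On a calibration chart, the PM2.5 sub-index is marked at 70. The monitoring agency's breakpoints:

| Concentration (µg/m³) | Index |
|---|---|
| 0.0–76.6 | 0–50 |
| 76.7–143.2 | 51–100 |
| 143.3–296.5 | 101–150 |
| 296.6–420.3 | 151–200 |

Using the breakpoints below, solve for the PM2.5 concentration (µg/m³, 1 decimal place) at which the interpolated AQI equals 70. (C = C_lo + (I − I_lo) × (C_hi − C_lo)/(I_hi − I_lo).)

AQI 70 lies in the 51–100 band, which corresponds to 76.7–143.2 µg/m³.
C = 76.7 + (70−51)×(143.2−76.7)/(100−51) = 76.7 + 19×66.5/49 ≈ 102.486 µg/m³ → 102.5 µg/m³ to 1 dp.

102.5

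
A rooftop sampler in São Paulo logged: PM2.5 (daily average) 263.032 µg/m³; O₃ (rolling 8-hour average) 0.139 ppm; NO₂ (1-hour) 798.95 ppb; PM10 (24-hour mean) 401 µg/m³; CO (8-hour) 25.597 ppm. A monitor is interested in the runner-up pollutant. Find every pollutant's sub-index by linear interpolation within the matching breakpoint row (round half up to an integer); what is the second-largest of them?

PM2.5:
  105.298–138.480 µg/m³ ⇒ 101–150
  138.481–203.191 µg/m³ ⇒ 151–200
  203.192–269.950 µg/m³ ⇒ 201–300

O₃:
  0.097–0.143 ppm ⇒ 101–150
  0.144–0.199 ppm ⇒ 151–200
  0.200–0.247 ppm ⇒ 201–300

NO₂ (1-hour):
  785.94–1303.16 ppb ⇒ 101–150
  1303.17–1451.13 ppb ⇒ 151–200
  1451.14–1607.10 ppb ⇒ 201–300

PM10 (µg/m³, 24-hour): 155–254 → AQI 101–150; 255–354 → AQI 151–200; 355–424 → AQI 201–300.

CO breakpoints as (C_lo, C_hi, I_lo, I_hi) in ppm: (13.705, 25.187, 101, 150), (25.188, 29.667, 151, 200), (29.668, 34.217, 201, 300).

PM2.5 263.032: bracket 203.192–269.950 → index 201–300; slope 99/66.758, offset 59.840.
AQI = 201 + 99/66.758·59.840 ≈ 289.74 ⇒ 290.
O₃: row 0.097–0.143 (AQI 101–150). (150−101)·(0.139−0.097)/(0.143−0.097) + 101 = 49·0.042/0.046 + 101 ≈ 145.74 → 146.
NO₂: row 785.94–1303.16 (AQI 101–150). (150−101)·(798.95−785.94)/(1303.16−785.94) + 101 = 49·13.01/517.22 + 101 ≈ 102.23 → 102.
PM10: row 355–424 (AQI 201–300). (300−201)·(401−355)/(424−355) + 201 = 99·46/69 + 201 ≈ 267.00 → 267.
CO: 25.597 ∈ [25.188, 29.667] ↔ index [151, 200].
151 + (25.597−25.188)·(200−151)/(29.667−25.188) = 151 + 0.409·49/4.479 ≈ 155.47, so AQI = 155.
Sub-indices: PM2.5→290, O₃→146, NO₂→102, PM10→267, CO→155. Ranked high→low: 290, 267, 155, 146, 102. Second-highest sub-index = 267.

267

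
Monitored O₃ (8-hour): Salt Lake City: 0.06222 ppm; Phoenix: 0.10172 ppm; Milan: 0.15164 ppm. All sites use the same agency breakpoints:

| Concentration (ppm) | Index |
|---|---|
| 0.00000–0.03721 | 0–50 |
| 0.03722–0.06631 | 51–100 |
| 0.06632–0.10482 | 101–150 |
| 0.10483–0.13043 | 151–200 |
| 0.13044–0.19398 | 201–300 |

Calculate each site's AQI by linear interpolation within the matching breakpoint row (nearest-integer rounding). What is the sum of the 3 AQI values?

473

Salt Lake City: row 0.03722–0.06631 (AQI 51–100). (100−51)·(0.06222−0.03722)/(0.06631−0.03722) + 51 = 49·0.02500/0.02909 + 51 ≈ 93.11 → 93.
Phoenix: row 0.06632–0.10482 (AQI 101–150). (150−101)·(0.10172−0.06632)/(0.10482−0.06632) + 101 = 49·0.03540/0.03850 + 101 ≈ 146.05 → 146.
Milan: 0.15164 lies in 0.13044–0.19398, so I_lo=201, I_hi=300, C_lo=0.13044, C_hi=0.19398.
(300−201)/(0.19398−0.13044) × (0.15164−0.13044) + 201 = 99/0.06354 × 0.02120 + 201 ≈ 234.03 → 234.
AQIs: Salt Lake City=93, Phoenix=146, Milan=234. Sum = 93 + 146 + 234 = 473.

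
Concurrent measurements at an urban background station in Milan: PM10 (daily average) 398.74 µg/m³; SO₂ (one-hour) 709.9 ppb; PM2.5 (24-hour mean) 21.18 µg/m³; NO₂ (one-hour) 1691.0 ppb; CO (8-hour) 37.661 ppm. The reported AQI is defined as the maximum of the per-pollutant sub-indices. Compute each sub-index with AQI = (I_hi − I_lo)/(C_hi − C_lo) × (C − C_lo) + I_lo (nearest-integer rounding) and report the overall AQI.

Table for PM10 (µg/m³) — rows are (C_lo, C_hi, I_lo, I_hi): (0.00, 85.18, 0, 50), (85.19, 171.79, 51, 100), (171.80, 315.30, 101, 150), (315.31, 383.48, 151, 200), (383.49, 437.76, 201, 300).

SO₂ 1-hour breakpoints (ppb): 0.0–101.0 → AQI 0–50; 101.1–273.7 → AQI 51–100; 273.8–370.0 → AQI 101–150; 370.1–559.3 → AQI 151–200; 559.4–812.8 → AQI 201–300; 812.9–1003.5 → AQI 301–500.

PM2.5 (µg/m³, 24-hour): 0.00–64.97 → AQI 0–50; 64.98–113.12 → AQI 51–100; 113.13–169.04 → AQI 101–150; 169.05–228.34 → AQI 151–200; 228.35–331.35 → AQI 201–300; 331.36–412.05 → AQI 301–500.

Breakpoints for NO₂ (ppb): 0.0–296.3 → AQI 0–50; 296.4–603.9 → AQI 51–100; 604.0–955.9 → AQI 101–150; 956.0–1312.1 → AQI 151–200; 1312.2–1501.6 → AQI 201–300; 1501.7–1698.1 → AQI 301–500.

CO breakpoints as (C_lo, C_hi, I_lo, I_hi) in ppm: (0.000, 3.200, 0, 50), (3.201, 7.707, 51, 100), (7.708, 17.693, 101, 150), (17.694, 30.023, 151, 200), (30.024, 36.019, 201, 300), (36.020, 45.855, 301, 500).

PM10: 398.74 ∈ [383.49, 437.76] ↔ index [201, 300].
201 + (398.74−383.49)·(300−201)/(437.76−383.49) = 201 + 15.25·99/54.27 ≈ 228.82, so AQI = 229.
SO₂ 709.9: bracket 559.4–812.8 → index 201–300; slope 99/253.4, offset 150.5.
AQI = 201 + 99/253.4·150.5 ≈ 259.80 ⇒ 260.
PM2.5: row 0.00–64.97 (AQI 0–50). (50−0)·(21.18−0.00)/(64.97−0.00) + 0 = 50·21.18/64.97 + 0 ≈ 16.30 → 16.
NO₂: 1691.0 ∈ [1501.7, 1698.1] ↔ index [301, 500].
301 + (1691.0−1501.7)·(500−301)/(1698.1−1501.7) = 301 + 189.3·199/196.4 ≈ 492.81, so AQI = 493.
CO: 37.661 ∈ [36.020, 45.855] ↔ index [301, 500].
301 + (37.661−36.020)·(500−301)/(45.855−36.020) = 301 + 1.641·199/9.835 ≈ 334.20, so AQI = 334.
Sub-indices: PM10→229, SO₂→260, PM2.5→16, NO₂→493, CO→334. Overall AQI = max = 493; dominant pollutant is NO₂.
AQI 493: Hazardous.

493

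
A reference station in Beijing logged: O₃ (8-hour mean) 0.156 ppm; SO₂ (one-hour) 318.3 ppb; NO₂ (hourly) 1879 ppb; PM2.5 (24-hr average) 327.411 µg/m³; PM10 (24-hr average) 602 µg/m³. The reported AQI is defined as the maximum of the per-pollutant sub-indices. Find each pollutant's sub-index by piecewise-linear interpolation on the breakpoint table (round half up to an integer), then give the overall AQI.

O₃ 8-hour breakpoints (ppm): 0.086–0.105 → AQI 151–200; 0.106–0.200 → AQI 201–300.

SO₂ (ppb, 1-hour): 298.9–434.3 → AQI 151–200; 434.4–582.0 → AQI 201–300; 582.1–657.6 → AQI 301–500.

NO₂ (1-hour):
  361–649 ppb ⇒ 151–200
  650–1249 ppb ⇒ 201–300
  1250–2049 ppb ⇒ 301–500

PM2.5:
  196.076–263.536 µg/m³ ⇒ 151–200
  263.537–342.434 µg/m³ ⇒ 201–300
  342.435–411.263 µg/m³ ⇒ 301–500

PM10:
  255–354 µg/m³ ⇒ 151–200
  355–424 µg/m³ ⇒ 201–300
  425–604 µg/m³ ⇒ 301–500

498

O₃: 0.156 lies in 0.106–0.200, so I_lo=201, I_hi=300, C_lo=0.106, C_hi=0.200.
(300−201)/(0.200−0.106) × (0.156−0.106) + 201 = 99/0.094 × 0.050 + 201 ≈ 253.66 → 254.
SO₂: 318.3 lies in 298.9–434.3, so I_lo=151, I_hi=200, C_lo=298.9, C_hi=434.3.
(200−151)/(434.3−298.9) × (318.3−298.9) + 151 = 49/135.4 × 19.4 + 151 ≈ 158.02 → 158.
NO₂ 1879: bracket 1250–2049 → index 301–500; slope 199/799, offset 629.
AQI = 301 + 199/799·629 ≈ 457.66 ⇒ 458.
PM2.5 327.411: bracket 263.537–342.434 → index 201–300; slope 99/78.897, offset 63.874.
AQI = 201 + 99/78.897·63.874 ≈ 281.15 ⇒ 281.
PM10: row 425–604 (AQI 301–500). (500−301)·(602−425)/(604−425) + 301 = 199·177/179 + 301 ≈ 497.78 → 498.
Sub-indices: O₃→254, SO₂→158, NO₂→458, PM2.5→281, PM10→498. Overall AQI = max = 498; dominant pollutant is PM10.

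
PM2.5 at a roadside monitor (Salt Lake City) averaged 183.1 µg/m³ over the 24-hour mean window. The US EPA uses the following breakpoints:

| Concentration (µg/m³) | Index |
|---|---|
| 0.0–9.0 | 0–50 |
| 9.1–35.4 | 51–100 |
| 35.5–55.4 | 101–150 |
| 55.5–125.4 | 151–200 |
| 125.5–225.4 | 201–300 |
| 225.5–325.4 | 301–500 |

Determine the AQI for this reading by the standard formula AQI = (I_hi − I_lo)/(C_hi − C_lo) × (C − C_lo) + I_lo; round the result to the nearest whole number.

PM2.5: 183.1 lies in 125.5–225.4, so I_lo=201, I_hi=300, C_lo=125.5, C_hi=225.4.
(300−201)/(225.4−125.5) × (183.1−125.5) + 201 = 99/99.9 × 57.6 + 201 ≈ 258.08 → 258.

258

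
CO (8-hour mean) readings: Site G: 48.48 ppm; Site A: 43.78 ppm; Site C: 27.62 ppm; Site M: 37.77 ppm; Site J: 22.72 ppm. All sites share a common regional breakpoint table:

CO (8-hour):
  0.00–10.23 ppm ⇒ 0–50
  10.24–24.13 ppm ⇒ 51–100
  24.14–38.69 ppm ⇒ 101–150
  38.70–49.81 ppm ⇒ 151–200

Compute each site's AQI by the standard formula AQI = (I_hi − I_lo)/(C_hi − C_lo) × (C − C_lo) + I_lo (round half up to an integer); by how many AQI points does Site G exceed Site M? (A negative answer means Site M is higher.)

47

Site G 48.48: bracket 38.70–49.81 → index 151–200; slope 49/11.11, offset 9.78.
AQI = 151 + 49/11.11·9.78 ≈ 194.13 ⇒ 194.
Site A: 43.78 ∈ [38.70, 49.81] ↔ index [151, 200].
151 + (43.78−38.70)·(200−151)/(49.81−38.70) = 151 + 5.08·49/11.11 ≈ 173.41, so AQI = 173.
Site C: row 24.14–38.69 (AQI 101–150). (150−101)·(27.62−24.14)/(38.69−24.14) + 101 = 49·3.48/14.55 + 101 ≈ 112.72 → 113.
Site M: 37.77 ∈ [24.14, 38.69] ↔ index [101, 150].
101 + (37.77−24.14)·(150−101)/(38.69−24.14) = 101 + 13.63·49/14.55 ≈ 146.90, so AQI = 147.
Site J: 22.72 lies in 10.24–24.13, so I_lo=51, I_hi=100, C_lo=10.24, C_hi=24.13.
(100−51)/(24.13−10.24) × (22.72−10.24) + 51 = 49/13.89 × 12.48 + 51 ≈ 95.03 → 95.
AQIs: Site G=194, Site A=173, Site C=113, Site M=147, Site J=95. Site G (194) − Site M (147) = 47.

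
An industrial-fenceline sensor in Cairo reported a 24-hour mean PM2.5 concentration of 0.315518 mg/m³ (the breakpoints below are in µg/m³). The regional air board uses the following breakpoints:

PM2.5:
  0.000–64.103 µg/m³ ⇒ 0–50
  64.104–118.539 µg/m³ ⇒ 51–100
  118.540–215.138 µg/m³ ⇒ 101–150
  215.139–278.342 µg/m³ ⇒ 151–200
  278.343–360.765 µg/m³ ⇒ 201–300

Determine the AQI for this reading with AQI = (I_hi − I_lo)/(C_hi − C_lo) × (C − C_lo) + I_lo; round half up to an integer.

246

Convert: 0.315518 mg/m³ = 315.518 µg/m³.
PM2.5: row 278.343–360.765 (AQI 201–300). (300−201)·(315.518−278.343)/(360.765−278.343) + 201 = 99·37.175/82.422 + 201 ≈ 245.65 → 246.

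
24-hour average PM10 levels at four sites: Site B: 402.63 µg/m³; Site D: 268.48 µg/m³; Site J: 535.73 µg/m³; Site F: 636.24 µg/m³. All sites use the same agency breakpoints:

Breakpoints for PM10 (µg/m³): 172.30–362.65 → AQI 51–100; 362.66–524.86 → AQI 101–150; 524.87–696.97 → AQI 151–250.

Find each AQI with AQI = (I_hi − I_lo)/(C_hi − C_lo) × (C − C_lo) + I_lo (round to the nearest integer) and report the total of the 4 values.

Site B: 402.63 lies in 362.66–524.86, so I_lo=101, I_hi=150, C_lo=362.66, C_hi=524.86.
(150−101)/(524.86−362.66) × (402.63−362.66) + 101 = 49/162.20 × 39.97 + 101 ≈ 113.07 → 113.
Site D: row 172.30–362.65 (AQI 51–100). (100−51)·(268.48−172.30)/(362.65−172.30) + 51 = 49·96.18/190.35 + 51 ≈ 75.76 → 76.
Site J: row 524.87–696.97 (AQI 151–250). (250−151)·(535.73−524.87)/(696.97−524.87) + 151 = 99·10.86/172.10 + 151 ≈ 157.25 → 157.
Site F: 636.24 ∈ [524.87, 696.97] ↔ index [151, 250].
151 + (636.24−524.87)·(250−151)/(696.97−524.87) = 151 + 111.37·99/172.10 ≈ 215.07, so AQI = 215.
AQIs: Site B=113, Site D=76, Site J=157, Site F=215. Sum = 113 + 76 + 157 + 215 = 561.

561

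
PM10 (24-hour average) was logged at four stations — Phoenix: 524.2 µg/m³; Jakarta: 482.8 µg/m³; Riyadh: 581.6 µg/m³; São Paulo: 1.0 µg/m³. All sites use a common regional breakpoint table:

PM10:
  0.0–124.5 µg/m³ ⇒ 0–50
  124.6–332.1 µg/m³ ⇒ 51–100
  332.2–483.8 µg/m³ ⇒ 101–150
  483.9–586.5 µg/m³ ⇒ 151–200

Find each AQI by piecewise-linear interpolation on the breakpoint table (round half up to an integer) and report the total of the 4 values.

Phoenix: 524.2 ∈ [483.9, 586.5] ↔ index [151, 200].
151 + (524.2−483.9)·(200−151)/(586.5−483.9) = 151 + 40.3·49/102.6 ≈ 170.25, so AQI = 170.
Jakarta 482.8: bracket 332.2–483.8 → index 101–150; slope 49/151.6, offset 150.6.
AQI = 101 + 49/151.6·150.6 ≈ 149.68 ⇒ 150.
Riyadh 581.6: bracket 483.9–586.5 → index 151–200; slope 49/102.6, offset 97.7.
AQI = 151 + 49/102.6·97.7 ≈ 197.66 ⇒ 198.
São Paulo: 1.0 ∈ [0.0, 124.5] ↔ index [0, 50].
0 + (1.0−0.0)·(50−0)/(124.5−0.0) = 0 + 1.0·50/124.5 ≈ 0.40, so AQI = 0.
AQIs: Phoenix=170, Jakarta=150, Riyadh=198, São Paulo=0. Sum = 170 + 150 + 198 + 0 = 518.

518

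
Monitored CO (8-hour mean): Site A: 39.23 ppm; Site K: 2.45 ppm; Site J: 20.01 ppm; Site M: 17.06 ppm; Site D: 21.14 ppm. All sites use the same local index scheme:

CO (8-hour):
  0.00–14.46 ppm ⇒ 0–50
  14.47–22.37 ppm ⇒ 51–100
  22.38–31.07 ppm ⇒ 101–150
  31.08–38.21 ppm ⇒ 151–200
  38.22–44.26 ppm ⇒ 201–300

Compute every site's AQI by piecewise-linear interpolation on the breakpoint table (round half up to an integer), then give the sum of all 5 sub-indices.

470

Site A: 39.23 ∈ [38.22, 44.26] ↔ index [201, 300].
201 + (39.23−38.22)·(300−201)/(44.26−38.22) = 201 + 1.01·99/6.04 ≈ 217.55, so AQI = 218.
Site K 2.45: bracket 0.00–14.46 → index 0–50; slope 50/14.46, offset 2.45.
AQI = 0 + 50/14.46·2.45 ≈ 8.47 ⇒ 8.
Site J: 20.01 lies in 14.47–22.37, so I_lo=51, I_hi=100, C_lo=14.47, C_hi=22.37.
(100−51)/(22.37−14.47) × (20.01−14.47) + 51 = 49/7.90 × 5.54 + 51 ≈ 85.36 → 85.
Site M: row 14.47–22.37 (AQI 51–100). (100−51)·(17.06−14.47)/(22.37−14.47) + 51 = 49·2.59/7.90 + 51 ≈ 67.06 → 67.
Site D 21.14: bracket 14.47–22.37 → index 51–100; slope 49/7.90, offset 6.67.
AQI = 51 + 49/7.90·6.67 ≈ 92.37 ⇒ 92.
AQIs: Site A=218, Site K=8, Site J=85, Site M=67, Site D=92. Sum = 218 + 8 + 85 + 67 + 92 = 470.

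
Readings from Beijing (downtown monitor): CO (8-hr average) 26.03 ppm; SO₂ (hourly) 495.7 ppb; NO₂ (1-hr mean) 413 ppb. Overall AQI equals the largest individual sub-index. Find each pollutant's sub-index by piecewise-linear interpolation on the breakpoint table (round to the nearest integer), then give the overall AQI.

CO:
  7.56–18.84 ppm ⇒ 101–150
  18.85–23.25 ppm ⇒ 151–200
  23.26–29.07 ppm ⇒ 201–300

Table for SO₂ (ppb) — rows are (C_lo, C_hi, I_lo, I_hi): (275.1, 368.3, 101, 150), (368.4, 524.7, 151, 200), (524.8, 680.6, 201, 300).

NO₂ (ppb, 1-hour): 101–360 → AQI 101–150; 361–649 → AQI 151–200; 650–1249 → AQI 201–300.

248

CO 26.03: bracket 23.26–29.07 → index 201–300; slope 99/5.81, offset 2.77.
AQI = 201 + 99/5.81·2.77 ≈ 248.20 ⇒ 248.
SO₂: 495.7 lies in 368.4–524.7, so I_lo=151, I_hi=200, C_lo=368.4, C_hi=524.7.
(200−151)/(524.7−368.4) × (495.7−368.4) + 151 = 49/156.3 × 127.3 + 151 ≈ 190.91 → 191.
NO₂: 413 lies in 361–649, so I_lo=151, I_hi=200, C_lo=361, C_hi=649.
(200−151)/(649−361) × (413−361) + 151 = 49/288 × 52 + 151 ≈ 159.85 → 160.
Sub-indices: CO→248, SO₂→191, NO₂→160. Overall AQI = max = 248; dominant pollutant is CO.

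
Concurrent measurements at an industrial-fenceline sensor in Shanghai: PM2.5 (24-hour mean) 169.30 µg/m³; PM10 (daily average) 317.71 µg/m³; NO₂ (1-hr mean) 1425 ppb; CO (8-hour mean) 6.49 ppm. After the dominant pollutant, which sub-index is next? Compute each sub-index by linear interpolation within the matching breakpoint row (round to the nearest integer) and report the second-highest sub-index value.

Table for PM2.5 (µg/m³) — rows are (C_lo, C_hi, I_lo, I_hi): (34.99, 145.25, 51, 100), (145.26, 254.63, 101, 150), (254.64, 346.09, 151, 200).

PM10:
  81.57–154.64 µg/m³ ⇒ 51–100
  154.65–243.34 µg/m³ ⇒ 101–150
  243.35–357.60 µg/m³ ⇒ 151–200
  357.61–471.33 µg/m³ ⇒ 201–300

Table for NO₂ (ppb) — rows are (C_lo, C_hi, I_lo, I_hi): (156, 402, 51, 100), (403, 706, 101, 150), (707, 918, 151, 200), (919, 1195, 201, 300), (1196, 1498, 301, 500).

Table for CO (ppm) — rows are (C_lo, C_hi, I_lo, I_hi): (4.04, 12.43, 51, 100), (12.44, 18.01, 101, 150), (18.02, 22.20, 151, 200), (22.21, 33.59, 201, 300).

183

PM2.5: 169.30 ∈ [145.26, 254.63] ↔ index [101, 150].
101 + (169.30−145.26)·(150−101)/(254.63−145.26) = 101 + 24.04·49/109.37 ≈ 111.77, so AQI = 112.
PM10: row 243.35–357.60 (AQI 151–200). (200−151)·(317.71−243.35)/(357.60−243.35) + 151 = 49·74.36/114.25 + 151 ≈ 182.89 → 183.
NO₂: 1425 ∈ [1196, 1498] ↔ index [301, 500].
301 + (1425−1196)·(500−301)/(1498−1196) = 301 + 229·199/302 ≈ 451.90, so AQI = 452.
CO: 6.49 lies in 4.04–12.43, so I_lo=51, I_hi=100, C_lo=4.04, C_hi=12.43.
(100−51)/(12.43−4.04) × (6.49−4.04) + 51 = 49/8.39 × 2.45 + 51 ≈ 65.31 → 65.
Sub-indices: PM2.5→112, PM10→183, NO₂→452, CO→65. Ranked high→low: 452, 183, 112, 65. Second-highest sub-index = 183.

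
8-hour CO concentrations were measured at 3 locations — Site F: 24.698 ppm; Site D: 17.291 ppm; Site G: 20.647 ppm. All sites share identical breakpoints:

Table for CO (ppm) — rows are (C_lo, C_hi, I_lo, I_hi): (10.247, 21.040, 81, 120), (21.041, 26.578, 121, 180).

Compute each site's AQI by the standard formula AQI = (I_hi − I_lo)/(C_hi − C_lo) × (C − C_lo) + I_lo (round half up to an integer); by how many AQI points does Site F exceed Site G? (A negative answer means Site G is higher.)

Site F: 24.698 ∈ [21.041, 26.578] ↔ index [121, 180].
121 + (24.698−21.041)·(180−121)/(26.578−21.041) = 121 + 3.657·59/5.537 ≈ 159.97, so AQI = 160.
Site D: 17.291 ∈ [10.247, 21.040] ↔ index [81, 120].
81 + (17.291−10.247)·(120−81)/(21.040−10.247) = 81 + 7.044·39/10.793 ≈ 106.45, so AQI = 106.
Site G: row 10.247–21.040 (AQI 81–120). (120−81)·(20.647−10.247)/(21.040−10.247) + 81 = 39·10.400/10.793 + 81 ≈ 118.58 → 119.
AQIs: Site F=160, Site D=106, Site G=119. Site F (160) − Site G (119) = 41.

41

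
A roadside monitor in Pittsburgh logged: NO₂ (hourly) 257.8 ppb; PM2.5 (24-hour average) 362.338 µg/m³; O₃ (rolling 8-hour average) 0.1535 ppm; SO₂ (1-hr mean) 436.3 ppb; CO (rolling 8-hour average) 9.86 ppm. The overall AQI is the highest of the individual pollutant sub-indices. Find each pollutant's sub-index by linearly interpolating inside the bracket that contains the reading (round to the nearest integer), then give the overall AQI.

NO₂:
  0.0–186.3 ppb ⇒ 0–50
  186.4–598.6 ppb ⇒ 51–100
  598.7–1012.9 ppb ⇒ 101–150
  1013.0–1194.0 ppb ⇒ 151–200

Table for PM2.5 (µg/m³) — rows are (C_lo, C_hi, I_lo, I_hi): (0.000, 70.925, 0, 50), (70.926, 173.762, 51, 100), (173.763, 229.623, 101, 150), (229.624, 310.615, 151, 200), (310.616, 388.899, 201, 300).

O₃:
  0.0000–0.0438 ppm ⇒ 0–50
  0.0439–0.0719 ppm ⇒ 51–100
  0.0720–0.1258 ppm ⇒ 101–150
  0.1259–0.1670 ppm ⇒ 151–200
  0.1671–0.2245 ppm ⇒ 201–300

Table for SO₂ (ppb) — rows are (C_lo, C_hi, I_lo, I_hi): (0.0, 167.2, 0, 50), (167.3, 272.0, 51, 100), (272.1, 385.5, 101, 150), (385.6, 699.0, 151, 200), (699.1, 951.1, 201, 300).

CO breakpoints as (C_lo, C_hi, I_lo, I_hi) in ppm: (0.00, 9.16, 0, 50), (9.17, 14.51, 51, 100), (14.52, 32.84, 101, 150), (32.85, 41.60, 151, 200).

266

NO₂ 257.8: bracket 186.4–598.6 → index 51–100; slope 49/412.2, offset 71.4.
AQI = 51 + 49/412.2·71.4 ≈ 59.49 ⇒ 59.
PM2.5: 362.338 lies in 310.616–388.899, so I_lo=201, I_hi=300, C_lo=310.616, C_hi=388.899.
(300−201)/(388.899−310.616) × (362.338−310.616) + 201 = 99/78.283 × 51.722 + 201 ≈ 266.41 → 266.
O₃ 0.1535: bracket 0.1259–0.1670 → index 151–200; slope 49/0.0411, offset 0.0276.
AQI = 151 + 49/0.0411·0.0276 ≈ 183.91 ⇒ 184.
SO₂: row 385.6–699.0 (AQI 151–200). (200−151)·(436.3−385.6)/(699.0−385.6) + 151 = 49·50.7/313.4 + 151 ≈ 158.93 → 159.
CO: 9.86 lies in 9.17–14.51, so I_lo=51, I_hi=100, C_lo=9.17, C_hi=14.51.
(100−51)/(14.51−9.17) × (9.86−9.17) + 51 = 49/5.34 × 0.69 + 51 ≈ 57.33 → 57.
Sub-indices: NO₂→59, PM2.5→266, O₃→184, SO₂→159, CO→57. Overall AQI = max = 266; dominant pollutant is PM2.5.
AQI 266: Very Unhealthy.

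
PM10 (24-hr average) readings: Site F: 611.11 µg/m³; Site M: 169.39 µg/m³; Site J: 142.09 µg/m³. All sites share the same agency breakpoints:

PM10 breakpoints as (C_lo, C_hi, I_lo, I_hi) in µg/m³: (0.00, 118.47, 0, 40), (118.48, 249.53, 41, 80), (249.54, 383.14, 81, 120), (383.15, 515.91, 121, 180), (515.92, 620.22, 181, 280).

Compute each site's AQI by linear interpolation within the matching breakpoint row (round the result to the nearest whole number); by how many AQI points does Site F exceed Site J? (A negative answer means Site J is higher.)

223

Site F: row 515.92–620.22 (AQI 181–280). (280−181)·(611.11−515.92)/(620.22−515.92) + 181 = 99·95.19/104.30 + 181 ≈ 271.35 → 271.
Site M: row 118.48–249.53 (AQI 41–80). (80−41)·(169.39−118.48)/(249.53−118.48) + 41 = 39·50.91/131.05 + 41 ≈ 56.15 → 56.
Site J 142.09: bracket 118.48–249.53 → index 41–80; slope 39/131.05, offset 23.61.
AQI = 41 + 39/131.05·23.61 ≈ 48.03 ⇒ 48.
AQIs: Site F=271, Site M=56, Site J=48. Site F (271) − Site J (48) = 223.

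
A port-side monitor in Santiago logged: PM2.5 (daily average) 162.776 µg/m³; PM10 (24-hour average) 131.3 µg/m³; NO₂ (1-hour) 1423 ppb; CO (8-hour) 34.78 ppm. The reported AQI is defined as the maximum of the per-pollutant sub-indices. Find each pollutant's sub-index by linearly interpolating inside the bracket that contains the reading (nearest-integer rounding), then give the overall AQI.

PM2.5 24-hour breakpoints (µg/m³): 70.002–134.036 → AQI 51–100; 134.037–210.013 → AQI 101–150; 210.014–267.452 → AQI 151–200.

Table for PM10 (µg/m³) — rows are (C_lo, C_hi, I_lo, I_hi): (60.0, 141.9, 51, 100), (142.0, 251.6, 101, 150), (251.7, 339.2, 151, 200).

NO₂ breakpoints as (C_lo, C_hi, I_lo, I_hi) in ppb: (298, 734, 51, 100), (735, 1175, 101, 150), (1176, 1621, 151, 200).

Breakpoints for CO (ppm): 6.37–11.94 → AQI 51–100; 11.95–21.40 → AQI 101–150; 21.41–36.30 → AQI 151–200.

PM2.5: 162.776 ∈ [134.037, 210.013] ↔ index [101, 150].
101 + (162.776−134.037)·(150−101)/(210.013−134.037) = 101 + 28.739·49/75.976 ≈ 119.53, so AQI = 120.
PM10: 131.3 ∈ [60.0, 141.9] ↔ index [51, 100].
51 + (131.3−60.0)·(100−51)/(141.9−60.0) = 51 + 71.3·49/81.9 ≈ 93.66, so AQI = 94.
NO₂: 1423 lies in 1176–1621, so I_lo=151, I_hi=200, C_lo=1176, C_hi=1621.
(200−151)/(1621−1176) × (1423−1176) + 151 = 49/445 × 247 + 151 ≈ 178.20 → 178.
CO: 34.78 ∈ [21.41, 36.30] ↔ index [151, 200].
151 + (34.78−21.41)·(200−151)/(36.30−21.41) = 151 + 13.37·49/14.89 ≈ 195.00, so AQI = 195.
Sub-indices: PM2.5→120, PM10→94, NO₂→178, CO→195. Overall AQI = max = 195; dominant pollutant is CO.

195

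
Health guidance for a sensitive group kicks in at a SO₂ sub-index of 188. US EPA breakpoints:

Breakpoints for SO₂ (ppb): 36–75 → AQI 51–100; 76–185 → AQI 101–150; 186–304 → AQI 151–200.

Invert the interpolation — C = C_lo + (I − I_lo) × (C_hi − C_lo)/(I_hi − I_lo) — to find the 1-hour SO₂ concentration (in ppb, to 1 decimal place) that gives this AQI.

AQI 188 lies in the 151–200 band, which corresponds to 186–304 ppb.
C = 186 + (188−151)×(304−186)/(200−151) = 186 + 37×118/49 ≈ 275.102 ppb → 275.1 ppb to 1 dp.

275.1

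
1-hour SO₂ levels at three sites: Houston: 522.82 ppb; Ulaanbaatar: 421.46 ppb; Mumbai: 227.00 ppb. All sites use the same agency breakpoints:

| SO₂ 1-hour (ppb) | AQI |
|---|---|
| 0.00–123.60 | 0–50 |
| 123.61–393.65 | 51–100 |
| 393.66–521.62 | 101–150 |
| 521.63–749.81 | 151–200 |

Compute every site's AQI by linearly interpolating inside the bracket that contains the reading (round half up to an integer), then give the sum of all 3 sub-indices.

333

Houston 522.82: bracket 521.63–749.81 → index 151–200; slope 49/228.18, offset 1.19.
AQI = 151 + 49/228.18·1.19 ≈ 151.26 ⇒ 151.
Ulaanbaatar: 421.46 lies in 393.66–521.62, so I_lo=101, I_hi=150, C_lo=393.66, C_hi=521.62.
(150−101)/(521.62−393.66) × (421.46−393.66) + 101 = 49/127.96 × 27.80 + 101 ≈ 111.65 → 112.
Mumbai: 227.00 ∈ [123.61, 393.65] ↔ index [51, 100].
51 + (227.00−123.61)·(100−51)/(393.65−123.61) = 51 + 103.39·49/270.04 ≈ 69.76, so AQI = 70.
AQIs: Houston=151, Ulaanbaatar=112, Mumbai=70. Sum = 151 + 112 + 70 = 333.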